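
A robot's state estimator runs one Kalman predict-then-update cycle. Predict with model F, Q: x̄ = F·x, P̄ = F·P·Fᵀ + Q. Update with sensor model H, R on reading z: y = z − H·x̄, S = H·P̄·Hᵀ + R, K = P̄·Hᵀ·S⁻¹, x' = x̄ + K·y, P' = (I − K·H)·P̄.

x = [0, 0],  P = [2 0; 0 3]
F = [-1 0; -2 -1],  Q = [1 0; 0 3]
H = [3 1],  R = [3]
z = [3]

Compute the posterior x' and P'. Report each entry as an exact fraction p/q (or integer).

x' = [39/68, 39/34]
P' = [35/68 -33/34; -33/34 69/17]

x̄ = F·x = [0, 0]
P̄ = F·P·Fᵀ + Q = [3 4; 4 14]
y = z − H·x̄ = [3]
S = H·P̄·Hᵀ + R = [68]
K = P̄·Hᵀ·S⁻¹ = [13/68; 13/34]
x' = x̄ + K·y = [39/68, 39/34]
P' = (I − K·H)·P̄ = [35/68 -33/34; -33/34 69/17]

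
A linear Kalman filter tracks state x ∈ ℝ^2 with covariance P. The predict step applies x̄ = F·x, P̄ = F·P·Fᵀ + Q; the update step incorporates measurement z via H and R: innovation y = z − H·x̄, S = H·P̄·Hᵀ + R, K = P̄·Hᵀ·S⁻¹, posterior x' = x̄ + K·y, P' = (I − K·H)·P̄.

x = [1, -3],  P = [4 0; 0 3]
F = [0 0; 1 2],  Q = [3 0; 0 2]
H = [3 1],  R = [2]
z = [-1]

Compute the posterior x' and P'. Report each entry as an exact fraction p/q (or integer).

x' = [36/47, -163/47]
P' = [60/47 -162/47; -162/47 522/47]

x̄ = F·x = [0, -5]
P̄ = F·P·Fᵀ + Q = [3 0; 0 18]
y = z − H·x̄ = [4]
S = H·P̄·Hᵀ + R = [47]
K = P̄·Hᵀ·S⁻¹ = [9/47; 18/47]
x' = x̄ + K·y = [36/47, -163/47]
P' = (I − K·H)·P̄ = [60/47 -162/47; -162/47 522/47]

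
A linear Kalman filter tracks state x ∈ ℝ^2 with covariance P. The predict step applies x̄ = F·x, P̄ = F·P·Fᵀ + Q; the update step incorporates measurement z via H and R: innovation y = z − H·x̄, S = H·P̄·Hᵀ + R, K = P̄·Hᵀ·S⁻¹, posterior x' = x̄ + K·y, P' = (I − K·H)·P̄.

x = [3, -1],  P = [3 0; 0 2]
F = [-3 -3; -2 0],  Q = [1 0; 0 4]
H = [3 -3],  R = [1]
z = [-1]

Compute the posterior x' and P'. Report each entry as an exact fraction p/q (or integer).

x' = [-1494/235, -1416/235]
P' = [3754/235 3726/235; 3726/235 3724/235]

x̄ = F·x = [-6, -6]
P̄ = F·P·Fᵀ + Q = [46 18; 18 16]
y = z − H·x̄ = [-1]
S = H·P̄·Hᵀ + R = [235]
K = P̄·Hᵀ·S⁻¹ = [84/235; 6/235]
x' = x̄ + K·y = [-1494/235, -1416/235]
P' = (I − K·H)·P̄ = [3754/235 3726/235; 3726/235 3724/235]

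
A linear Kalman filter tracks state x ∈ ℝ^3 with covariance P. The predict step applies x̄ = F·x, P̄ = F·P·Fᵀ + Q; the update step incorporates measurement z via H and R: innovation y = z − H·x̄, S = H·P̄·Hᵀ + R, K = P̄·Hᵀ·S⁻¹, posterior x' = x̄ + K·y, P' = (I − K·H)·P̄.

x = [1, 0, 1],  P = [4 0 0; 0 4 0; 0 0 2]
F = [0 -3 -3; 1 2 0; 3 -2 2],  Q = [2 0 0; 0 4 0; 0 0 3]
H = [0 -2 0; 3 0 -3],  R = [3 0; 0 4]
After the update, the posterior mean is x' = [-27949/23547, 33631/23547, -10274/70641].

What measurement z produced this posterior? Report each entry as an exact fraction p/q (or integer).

x̄ = F·x = [-3, 1, 5]
P̄ = F·P·Fᵀ + Q = [56 -24 12; -24 24 -4; 12 -4 63]
S = H·P̄·Hᵀ + R = [99 120; 120 859]
K = P̄·Hᵀ·S⁻¹ = [8464/23547 812/7849; -11344/23547 -20/7849; 25232/70641 -5369/23547]
x' − x̄ = [42692/23547, 10084/23547, -363479/70641] = K·y
y = (KᵀK)⁻¹·Kᵀ·(x' − x̄) = [-1, 21]
z = y + H·x̄ = [-1, 21] + [-2, -24] = [-3, -3]

z = [-3, -3]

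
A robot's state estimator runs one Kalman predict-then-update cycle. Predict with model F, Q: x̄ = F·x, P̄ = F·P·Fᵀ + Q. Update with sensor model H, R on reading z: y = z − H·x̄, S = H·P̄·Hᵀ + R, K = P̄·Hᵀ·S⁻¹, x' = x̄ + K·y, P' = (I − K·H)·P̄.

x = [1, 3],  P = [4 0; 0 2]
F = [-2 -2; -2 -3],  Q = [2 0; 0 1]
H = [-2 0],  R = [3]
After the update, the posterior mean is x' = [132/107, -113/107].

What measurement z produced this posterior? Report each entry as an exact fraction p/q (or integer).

x̄ = F·x = [-8, -11]
P̄ = F·P·Fᵀ + Q = [26 28; 28 35]
S = H·P̄·Hᵀ + R = [107]
K = P̄·Hᵀ·S⁻¹ = [-52/107; -56/107]
x' − x̄ = [988/107, 1064/107] = K·y
y = (KᵀK)⁻¹·Kᵀ·(x' − x̄) = [-19]
z = y + H·x̄ = [-19] + [16] = [-3]

z = [-3]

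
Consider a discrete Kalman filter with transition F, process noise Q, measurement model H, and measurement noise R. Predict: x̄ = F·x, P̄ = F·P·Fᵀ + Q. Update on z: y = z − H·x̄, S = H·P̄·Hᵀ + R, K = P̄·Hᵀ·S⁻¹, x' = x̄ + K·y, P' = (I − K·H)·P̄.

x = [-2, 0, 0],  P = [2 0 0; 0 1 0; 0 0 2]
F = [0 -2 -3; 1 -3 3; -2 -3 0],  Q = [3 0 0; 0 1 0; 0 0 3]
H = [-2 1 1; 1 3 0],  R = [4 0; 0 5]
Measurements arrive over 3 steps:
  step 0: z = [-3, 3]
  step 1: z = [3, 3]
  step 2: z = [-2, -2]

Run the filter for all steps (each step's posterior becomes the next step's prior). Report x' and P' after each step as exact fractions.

step 0: x' = [99557/28223, -8791/28223, 132152/28223], P' = [116891/28223 -31117/28223 219151/28223; -31117/28223 22914/28223 -69092/28223; 219151/28223 -69092/28223 509086/28223]
step 1: x' = [-5467782646/1974945229, 7833605707/3949890458, -18017185173/3949890458], P' = [5616846496/1974945229 -1446470252/1974945229 9254419376/1974945229; -1446470252/1974945229 2762524983/3949890458 -6000075359/3949890458; 9254419376/1974945229 -6000075359/3949890458 41898891759/3949890458]
step 2: x' = [-8723920411670/19542969951451, -260797428245418/332230489174667, -553109114277116/332230489174667], P' = [54489189298393/19542969951451 -13925760465491/19542969951451 89144272686257/19542969951451; -13925760465491/19542969951451 230122744786929/332230489174667 -490172729613623/332230489174667; 89144272686257/19542969951451 -490172729613623/332230489174667 3430176402393069/332230489174667]

step 0: x̄ = F·x = [0, -2, 4]
step 0: P̄ = F·P·Fᵀ + Q = [25 -12 6; -12 30 5; 6 5 20]
step 0: y = z − H·x̄ = [-5, 9]
step 0: S = H·P̄·Hᵀ + R = [188 121; 121 228]
step 0: K = P̄·Hᵀ·S⁻¹ = [-11437/28223 4708/28223; 4014/28223 7525/28223; 423/28223 2375/28223]
step 0: x' = x̄ + K·y = [99557/28223, -8791/28223, 132152/28223]
step 0: P' = (I − K·H)·P̄ = [116891/28223 -31117/28223 219151/28223; -31117/28223 22914/28223 -69092/28223; 219151/28223 -69092/28223 509086/28223]
step 1: x̄ = F·x = [-378874/28223, 522386/28223, -172741/28223]
step 1: P̄ = F·P·Fᵀ + Q = [3928995/28223 -5246785/28223 706094/28223; -5246785/28223 7678378/28223 -813985/28223; 706094/28223 -813985/28223 385055/28223]
step 1: y = z − H·x̄ = [-1022724/28223, -1103615/28223]
step 1: S = H·P̄·Hᵀ + R = [40427099/28223 39675208/28223; 39675208/28223 41694802/28223]
step 1: K = P̄·Hᵀ·S⁻¹ = [-856435967/1974945229 255487148/1974945229; 318541329/1974945229 1078926889/3949890458; -139857638/1974945229 101722535/3949890458]
step 1: x' = x̄ + K·y = [-5467782646/1974945229, 7833605707/3949890458, -18017185173/3949890458]
step 1: P' = (I − K·H)·P̄ = [5616846496/1974945229 -1446470252/1974945229 9254419376/1974945229; -1446470252/1974945229 2762524983/3949890458 -6000075359/3949890458; 9254419376/1974945229 -6000075359/3949890458 41898891759/3949890458]
step 2: x̄ = F·x = [38384344105/3949890458, -44243968966/1974945229, -1629686537/3949890458]
step 2: P̄ = F·P·Fᵀ + Q = [327988892829/3949890458 -214127868629/1974945229 62055742163/3949890458; -214127868629/1974945229 326774183063/1974945229 -31667918465/1974945229; 62055742163/3949890458 -31667918465/1974945229 46931882141/3949890458]
step 2: y = z − H·x̄ = [158986531763/3949890458, 219179688775/3949890458]
step 2: S = H·P̄·Hᵀ + R = [3366363687935/3949890458 3317994230383/3949890458; 3317994230383/3949890458 3660139216705/3949890458]
step 2: K = P̄·Hᵀ·S⁻¹ = [-8439966594005/19542969951451 2542381580384/19542969951451; 3138615750000/19542969951451 90726061289488/332230489174667; -1336788214019/19542969951451 8986889365100/332230489174667]
step 2: x' = x̄ + K·y = [-8723920411670/19542969951451, -260797428245418/332230489174667, -553109114277116/332230489174667]
step 2: P' = (I − K·H)·P̄ = [54489189298393/19542969951451 -13925760465491/19542969951451 89144272686257/19542969951451; -13925760465491/19542969951451 230122744786929/332230489174667 -490172729613623/332230489174667; 89144272686257/19542969951451 -490172729613623/332230489174667 3430176402393069/332230489174667]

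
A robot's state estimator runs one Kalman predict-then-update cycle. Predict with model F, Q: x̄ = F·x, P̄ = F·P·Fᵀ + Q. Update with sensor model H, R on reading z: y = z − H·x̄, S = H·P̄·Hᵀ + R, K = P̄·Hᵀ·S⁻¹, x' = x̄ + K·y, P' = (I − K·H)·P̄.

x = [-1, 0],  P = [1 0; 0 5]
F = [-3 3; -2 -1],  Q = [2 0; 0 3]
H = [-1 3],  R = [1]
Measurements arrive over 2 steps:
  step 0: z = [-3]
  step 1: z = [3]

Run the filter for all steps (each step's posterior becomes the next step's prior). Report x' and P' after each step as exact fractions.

step 0: x̄ = F·x = [3, 2]
step 0: P̄ = F·P·Fᵀ + Q = [56 -9; -9 12]
step 0: y = z − H·x̄ = [-6]
step 0: S = H·P̄·Hᵀ + R = [219]
step 0: K = P̄·Hᵀ·S⁻¹ = [-83/219; 15/73]
step 0: x' = x̄ + K·y = [385/73, 56/73]
step 0: P' = (I − K·H)·P̄ = [5375/219 588/73; 588/73 201/73]
step 1: x̄ = F·x = [-987/73, -826/73]
step 1: P̄ = F·P·Fᵀ + Q = [7496/73 8383/73; 8383/73 29816/219]
step 1: y = z − H·x̄ = [1710/73]
step 1: S = H·P̄·Hᵀ + R = [46719/73]
step 1: K = P̄·Hᵀ·S⁻¹ = [17653/46719; 21433/46719]
step 1: x' = x̄ + K·y = [-24239/5191, -2952/5191]
step 1: P' = (I − K·H)·P̄ = [528455/46719 182036/46719; 182036/46719 67823/46719]

step 0: x' = [385/73, 56/73], P' = [5375/219 588/73; 588/73 201/73]
step 1: x' = [-24239/5191, -2952/5191], P' = [528455/46719 182036/46719; 182036/46719 67823/46719]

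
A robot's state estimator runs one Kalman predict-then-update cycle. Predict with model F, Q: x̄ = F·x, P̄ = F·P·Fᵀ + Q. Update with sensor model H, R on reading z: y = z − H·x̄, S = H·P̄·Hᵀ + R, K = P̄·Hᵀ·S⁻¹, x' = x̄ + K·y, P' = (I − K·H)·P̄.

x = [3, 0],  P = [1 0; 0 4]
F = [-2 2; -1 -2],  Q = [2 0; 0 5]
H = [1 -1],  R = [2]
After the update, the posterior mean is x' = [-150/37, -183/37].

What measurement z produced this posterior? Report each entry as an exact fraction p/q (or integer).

z = [1]

x̄ = F·x = [-6, -3]
P̄ = F·P·Fᵀ + Q = [22 -14; -14 22]
S = H·P̄·Hᵀ + R = [74]
K = P̄·Hᵀ·S⁻¹ = [18/37; -18/37]
x' − x̄ = [72/37, -72/37] = K·y
y = (KᵀK)⁻¹·Kᵀ·(x' − x̄) = [4]
z = y + H·x̄ = [4] + [-3] = [1]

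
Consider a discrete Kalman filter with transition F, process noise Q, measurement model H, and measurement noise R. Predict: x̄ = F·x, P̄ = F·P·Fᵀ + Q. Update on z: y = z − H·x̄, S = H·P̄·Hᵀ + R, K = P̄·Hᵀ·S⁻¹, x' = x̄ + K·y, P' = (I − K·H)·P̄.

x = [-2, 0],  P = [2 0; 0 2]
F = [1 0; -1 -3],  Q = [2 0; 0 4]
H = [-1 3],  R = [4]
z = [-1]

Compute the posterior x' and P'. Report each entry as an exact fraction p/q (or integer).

x' = [-191/118, -97/118]
P' = [211/59 67/59; 67/59 47/59]

x̄ = F·x = [-2, 2]
P̄ = F·P·Fᵀ + Q = [4 -2; -2 24]
y = z − H·x̄ = [-9]
S = H·P̄·Hᵀ + R = [236]
K = P̄·Hᵀ·S⁻¹ = [-5/118; 37/118]
x' = x̄ + K·y = [-191/118, -97/118]
P' = (I − K·H)·P̄ = [211/59 67/59; 67/59 47/59]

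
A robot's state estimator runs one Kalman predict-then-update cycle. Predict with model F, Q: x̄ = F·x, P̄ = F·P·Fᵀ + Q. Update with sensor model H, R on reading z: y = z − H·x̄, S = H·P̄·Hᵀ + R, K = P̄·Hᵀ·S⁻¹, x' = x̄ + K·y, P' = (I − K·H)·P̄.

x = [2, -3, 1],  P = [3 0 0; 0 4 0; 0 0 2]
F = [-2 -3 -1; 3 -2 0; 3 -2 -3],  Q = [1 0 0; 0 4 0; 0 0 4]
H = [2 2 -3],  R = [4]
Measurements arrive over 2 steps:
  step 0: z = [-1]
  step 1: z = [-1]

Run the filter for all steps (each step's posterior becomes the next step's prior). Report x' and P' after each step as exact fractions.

step 0: x' = [112/41, 1522/123, 1277/123], P' = [1415/41 1336/123 3686/123; 1336/123 16814/369 13912/369; 3686/123 13912/369 16760/369]
step 1: x' = [-5529427/98111, -1196682/98111, -4453857/98111], P' = [93343089/98111 14824906/98111 72024266/98111; 14824906/98111 16608444/98111 21068240/98111; 72024266/98111 21068240/98111 62121248/98111]

step 0: x̄ = F·x = [4, 12, 9]
step 0: P̄ = F·P·Fᵀ + Q = [51 6 12; 6 47 43; 12 43 65]
step 0: y = z − H·x̄ = [-6]
step 0: S = H·P̄·Hᵀ + R = [369]
step 0: K = P̄·Hᵀ·S⁻¹ = [26/123; -23/369; -85/369]
step 0: x' = x̄ + K·y = [112/41, 1522/123, 1277/123]
step 0: P' = (I − K·H)·P̄ = [1415/41 1336/123 3686/123; 1336/123 16814/369 13912/369; 3686/123 13912/369 16760/369]
step 1: x̄ = F·x = [-6515/123, -2036/123, -5867/123]
step 1: P̄ = F·P·Fᵀ + Q = [395195/369 -916/369 240920/369; -916/369 135251/369 117725/369; 240920/369 117725/369 253991/369]
step 1: y = z − H·x̄ = [-622/123]
step 1: S = H·P̄·Hᵀ + R = [98111/369]
step 1: K = P̄·Hᵀ·S⁻¹ = [65798/98111; -84505/98111; -44683/98111]
step 1: x' = x̄ + K·y = [-5529427/98111, -1196682/98111, -4453857/98111]
step 1: P' = (I − K·H)·P̄ = [93343089/98111 14824906/98111 72024266/98111; 14824906/98111 16608444/98111 21068240/98111; 72024266/98111 21068240/98111 62121248/98111]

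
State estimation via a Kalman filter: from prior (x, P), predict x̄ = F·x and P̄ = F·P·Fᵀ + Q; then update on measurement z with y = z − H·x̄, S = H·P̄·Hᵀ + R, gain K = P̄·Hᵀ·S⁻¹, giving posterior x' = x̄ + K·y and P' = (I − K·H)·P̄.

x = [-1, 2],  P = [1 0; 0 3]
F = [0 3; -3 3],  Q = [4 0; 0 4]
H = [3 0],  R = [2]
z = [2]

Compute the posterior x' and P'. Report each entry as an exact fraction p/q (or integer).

x̄ = F·x = [6, 9]
P̄ = F·P·Fᵀ + Q = [31 27; 27 40]
y = z − H·x̄ = [-16]
S = H·P̄·Hᵀ + R = [281]
K = P̄·Hᵀ·S⁻¹ = [93/281; 81/281]
x' = x̄ + K·y = [198/281, 1233/281]
P' = (I − K·H)·P̄ = [62/281 54/281; 54/281 4679/281]

x' = [198/281, 1233/281]
P' = [62/281 54/281; 54/281 4679/281]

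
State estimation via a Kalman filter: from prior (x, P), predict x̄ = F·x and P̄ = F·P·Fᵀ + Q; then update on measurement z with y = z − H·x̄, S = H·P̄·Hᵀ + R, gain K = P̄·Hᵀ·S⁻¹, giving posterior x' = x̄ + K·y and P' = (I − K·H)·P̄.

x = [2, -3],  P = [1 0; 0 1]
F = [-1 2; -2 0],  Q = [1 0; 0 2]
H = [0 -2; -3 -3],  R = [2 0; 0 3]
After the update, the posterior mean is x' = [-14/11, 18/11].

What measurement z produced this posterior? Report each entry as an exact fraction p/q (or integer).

x̄ = F·x = [-8, -4]
P̄ = F·P·Fᵀ + Q = [6 2; 2 6]
S = H·P̄·Hᵀ + R = [26 48; 48 147]
K = P̄·Hᵀ·S⁻¹ = [94/253 -72/253; -102/253 -8/253]
x' − x̄ = [74/11, 62/11] = K·y
y = (KᵀK)⁻¹·Kᵀ·(x' − x̄) = [-11, -38]
z = y + H·x̄ = [-11, -38] + [8, 36] = [-3, -2]

z = [-3, -2]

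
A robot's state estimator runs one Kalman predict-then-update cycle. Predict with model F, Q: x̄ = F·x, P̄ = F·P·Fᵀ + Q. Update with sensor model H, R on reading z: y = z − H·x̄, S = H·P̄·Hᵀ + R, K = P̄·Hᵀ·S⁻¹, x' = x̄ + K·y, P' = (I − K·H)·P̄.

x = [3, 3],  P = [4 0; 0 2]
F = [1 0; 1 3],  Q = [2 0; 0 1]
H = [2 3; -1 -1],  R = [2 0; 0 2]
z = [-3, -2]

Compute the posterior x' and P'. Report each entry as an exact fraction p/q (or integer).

x̄ = F·x = [3, 12]
P̄ = F·P·Fᵀ + Q = [6 4; 4 23]
y = z − H·x̄ = [-45, 13]
S = H·P̄·Hᵀ + R = [281 -101; -101 39]
K = P̄·Hᵀ·S⁻¹ = [-37/379 -193/379; 138/379 95/379]
x' = x̄ + K·y = [293/379, -427/379]
P' = (I − K·H)·P̄ = [1232/379 -846/379; -846/379 656/379]

x' = [293/379, -427/379]
P' = [1232/379 -846/379; -846/379 656/379]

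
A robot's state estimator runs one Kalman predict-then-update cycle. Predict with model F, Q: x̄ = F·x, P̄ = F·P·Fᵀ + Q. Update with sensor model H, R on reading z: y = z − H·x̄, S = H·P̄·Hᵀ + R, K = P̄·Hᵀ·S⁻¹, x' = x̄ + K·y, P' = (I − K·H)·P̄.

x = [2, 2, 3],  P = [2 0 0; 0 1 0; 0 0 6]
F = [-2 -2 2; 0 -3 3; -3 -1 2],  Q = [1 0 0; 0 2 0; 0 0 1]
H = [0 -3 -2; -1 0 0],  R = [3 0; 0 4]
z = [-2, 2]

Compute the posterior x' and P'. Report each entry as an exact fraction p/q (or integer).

x' = [-1820/809, 6999/3236, -7201/3236]
P' = [4780/2427 -1134/809 1802/809; -1134/809 11449/3236 -15819/3236; 1802/809 -15819/3236 24093/3236]

x̄ = F·x = [-2, 3, -2]
P̄ = F·P·Fᵀ + Q = [37 42 38; 42 65 39; 38 39 44]
y = z − H·x̄ = [3, 0]
S = H·P̄·Hᵀ + R = [1232 202; 202 41]
K = P̄·Hᵀ·S⁻¹ = [-202/2427 -1195/2427; -903/3236 567/1618; -243/3236 -901/1618]
x' = x̄ + K·y = [-1820/809, 6999/3236, -7201/3236]
P' = (I − K·H)·P̄ = [4780/2427 -1134/809 1802/809; -1134/809 11449/3236 -15819/3236; 1802/809 -15819/3236 24093/3236]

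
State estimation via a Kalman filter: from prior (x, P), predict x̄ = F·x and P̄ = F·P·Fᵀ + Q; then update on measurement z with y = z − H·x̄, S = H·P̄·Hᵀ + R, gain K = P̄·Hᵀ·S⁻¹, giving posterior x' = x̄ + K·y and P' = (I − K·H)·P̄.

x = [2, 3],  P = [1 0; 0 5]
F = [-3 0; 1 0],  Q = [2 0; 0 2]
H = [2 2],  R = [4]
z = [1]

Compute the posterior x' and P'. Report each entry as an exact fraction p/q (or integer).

x' = [-2, 2]
P' = [35/9 -3; -3 3]

x̄ = F·x = [-6, 2]
P̄ = F·P·Fᵀ + Q = [11 -3; -3 3]
y = z − H·x̄ = [9]
S = H·P̄·Hᵀ + R = [36]
K = P̄·Hᵀ·S⁻¹ = [4/9; 0]
x' = x̄ + K·y = [-2, 2]
P' = (I − K·H)·P̄ = [35/9 -3; -3 3]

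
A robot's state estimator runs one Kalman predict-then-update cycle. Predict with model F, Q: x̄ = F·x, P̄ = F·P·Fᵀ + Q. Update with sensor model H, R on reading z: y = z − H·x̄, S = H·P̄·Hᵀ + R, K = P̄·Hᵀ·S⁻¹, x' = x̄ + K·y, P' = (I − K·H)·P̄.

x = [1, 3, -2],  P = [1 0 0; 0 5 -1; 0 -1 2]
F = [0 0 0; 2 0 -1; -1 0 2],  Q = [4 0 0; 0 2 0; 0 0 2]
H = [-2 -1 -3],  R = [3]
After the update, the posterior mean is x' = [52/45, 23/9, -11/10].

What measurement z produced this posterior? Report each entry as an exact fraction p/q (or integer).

z = [-2]

x̄ = F·x = [0, 4, -5]
P̄ = F·P·Fᵀ + Q = [4 0 0; 0 8 -6; 0 -6 11]
S = H·P̄·Hᵀ + R = [90]
K = P̄·Hᵀ·S⁻¹ = [-4/45; 1/9; -3/10]
x' − x̄ = [52/45, -13/9, 39/10] = K·y
y = (KᵀK)⁻¹·Kᵀ·(x' − x̄) = [-13]
z = y + H·x̄ = [-13] + [11] = [-2]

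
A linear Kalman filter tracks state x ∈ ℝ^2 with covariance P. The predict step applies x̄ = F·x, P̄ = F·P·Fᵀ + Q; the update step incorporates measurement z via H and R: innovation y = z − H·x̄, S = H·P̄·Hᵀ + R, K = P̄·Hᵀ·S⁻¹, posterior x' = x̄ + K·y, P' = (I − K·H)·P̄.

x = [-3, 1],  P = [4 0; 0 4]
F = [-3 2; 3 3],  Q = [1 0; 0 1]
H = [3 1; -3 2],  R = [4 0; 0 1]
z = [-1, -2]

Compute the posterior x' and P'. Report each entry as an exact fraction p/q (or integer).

x' = [3294/101953, -296261/305859]
P' = [21179/101953 26059/101953; 26059/101953 167917/305859]

x̄ = F·x = [11, -6]
P̄ = F·P·Fᵀ + Q = [53 -12; -12 73]
y = z − H·x̄ = [-28, 43]
S = H·P̄·Hᵀ + R = [482 -367; -367 914]
K = P̄·Hᵀ·S⁻¹ = [22399/101953 -11419/101953; 100612/305859 101303/305859]
x' = x̄ + K·y = [3294/101953, -296261/305859]
P' = (I − K·H)·P̄ = [21179/101953 26059/101953; 26059/101953 167917/305859]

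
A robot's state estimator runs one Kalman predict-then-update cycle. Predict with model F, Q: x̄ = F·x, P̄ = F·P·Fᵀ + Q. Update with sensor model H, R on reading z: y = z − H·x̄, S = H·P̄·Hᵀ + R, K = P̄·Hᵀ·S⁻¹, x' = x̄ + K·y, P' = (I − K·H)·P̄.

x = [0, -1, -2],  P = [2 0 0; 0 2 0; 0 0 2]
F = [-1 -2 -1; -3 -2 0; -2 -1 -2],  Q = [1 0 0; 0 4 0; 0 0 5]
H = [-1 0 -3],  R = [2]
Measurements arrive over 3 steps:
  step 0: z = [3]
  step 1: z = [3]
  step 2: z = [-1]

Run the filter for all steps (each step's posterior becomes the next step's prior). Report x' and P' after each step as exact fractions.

step 0: x̄ = F·x = [4, 2, 5]
step 0: P̄ = F·P·Fᵀ + Q = [13 14 12; 14 30 16; 12 16 23]
step 0: y = z − H·x̄ = [22]
step 0: S = H·P̄·Hᵀ + R = [294]
step 0: K = P̄·Hᵀ·S⁻¹ = [-1/6; -31/147; -27/98]
step 0: x' = x̄ + K·y = [1/3, -388/147, -52/49]
step 0: P' = (I − K·H)·P̄ = [29/6 11/3 -3/2; 11/3 2488/147 -53/49; -3/2 -53/49 67/98]
step 1: x̄ = F·x = [883/147, 629/147, 86/21]
step 1: P̄ = F·P·Fᵀ + Q = [11989/147 15416/147 1088/21; 15416/147 46805/294 1579/21; 1088/21 1579/21 127/3]
step 1: y = z − H·x̄ = [3130/147]
step 1: S = H·P̄·Hᵀ + R = [113986/147]
step 1: K = P̄·Hᵀ·S⁻¹ = [-34837/113986; -48575/113986; -26285/113986]
step 1: x' = x̄ + K·y = [-28538/56993, -273274/56993, -46437/56993]
step 1: P' = (I − K·H)·P̄ = [1040555/113986 442183/113986 -323627/113986; 442183/113986 1047710/56993 -115011/113986; -323627/113986 -115011/113986 125399/113986]
step 2: x̄ = F·x = [621523/56993, 632162/56993, 423224/56993]
step 2: P̄ = F·P·Fᵀ + Q = [5161527/56993 6919953/56993 3432050/56993; 6919953/56993 23508815/113986 11127645/113986; 3432050/56993 11127645/113986 3024419/56993]
step 2: y = z − H·x̄ = [1834202/56993]
step 2: S = H·P̄·Hᵀ + R = [53087584/56993]
step 2: K = P̄·Hᵀ·S⁻¹ = [-15457677/53087584; -47222841/106175168; -12505307/53087584]
step 2: x' = x̄ + K·y = [40730023/26543792, -171041381/53087584, -4117343/26543792]
step 2: P' = (I − K·H)·P̄ = [615395223/53087584 83725179/106175168 -194826623/53087584; 83725179/106175168 4668216623/212350336 3573501/106175168; -194826623/53087584 3573501/106175168 73279079/53087584]

step 0: x' = [1/3, -388/147, -52/49], P' = [29/6 11/3 -3/2; 11/3 2488/147 -53/49; -3/2 -53/49 67/98]
step 1: x' = [-28538/56993, -273274/56993, -46437/56993], P' = [1040555/113986 442183/113986 -323627/113986; 442183/113986 1047710/56993 -115011/113986; -323627/113986 -115011/113986 125399/113986]
step 2: x' = [40730023/26543792, -171041381/53087584, -4117343/26543792], P' = [615395223/53087584 83725179/106175168 -194826623/53087584; 83725179/106175168 4668216623/212350336 3573501/106175168; -194826623/53087584 3573501/106175168 73279079/53087584]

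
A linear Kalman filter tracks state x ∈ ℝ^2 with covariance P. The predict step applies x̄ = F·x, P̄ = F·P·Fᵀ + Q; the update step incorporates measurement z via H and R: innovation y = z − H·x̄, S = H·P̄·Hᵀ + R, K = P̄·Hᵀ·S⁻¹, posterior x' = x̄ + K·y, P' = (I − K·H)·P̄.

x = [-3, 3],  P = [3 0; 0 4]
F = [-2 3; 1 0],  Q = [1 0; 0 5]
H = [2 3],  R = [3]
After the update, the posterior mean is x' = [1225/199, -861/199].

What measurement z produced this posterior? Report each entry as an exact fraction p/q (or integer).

x̄ = F·x = [15, -3]
P̄ = F·P·Fᵀ + Q = [49 -6; -6 8]
S = H·P̄·Hᵀ + R = [199]
K = P̄·Hᵀ·S⁻¹ = [80/199; 12/199]
x' − x̄ = [-1760/199, -264/199] = K·y
y = (KᵀK)⁻¹·Kᵀ·(x' − x̄) = [-22]
z = y + H·x̄ = [-22] + [21] = [-1]

z = [-1]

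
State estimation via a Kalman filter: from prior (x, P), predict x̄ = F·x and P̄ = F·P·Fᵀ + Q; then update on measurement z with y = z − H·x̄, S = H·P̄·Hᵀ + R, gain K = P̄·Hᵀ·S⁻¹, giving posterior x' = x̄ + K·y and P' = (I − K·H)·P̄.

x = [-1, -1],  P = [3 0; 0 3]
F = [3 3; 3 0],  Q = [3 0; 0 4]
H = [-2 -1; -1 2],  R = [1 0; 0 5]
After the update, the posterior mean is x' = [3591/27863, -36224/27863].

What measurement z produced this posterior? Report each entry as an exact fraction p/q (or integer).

z = [1, -3]

x̄ = F·x = [-6, -3]
P̄ = F·P·Fᵀ + Q = [57 27; 27 31]
S = H·P̄·Hᵀ + R = [368 -29; -29 78]
K = P̄·Hᵀ·S⁻¹ = [-11085/27863 -5193/27863; -5615/27863 10415/27863]
x' − x̄ = [170769/27863, 47365/27863] = K·y
y = (KᵀK)⁻¹·Kᵀ·(x' − x̄) = [-14, -3]
z = y + H·x̄ = [-14, -3] + [15, 0] = [1, -3]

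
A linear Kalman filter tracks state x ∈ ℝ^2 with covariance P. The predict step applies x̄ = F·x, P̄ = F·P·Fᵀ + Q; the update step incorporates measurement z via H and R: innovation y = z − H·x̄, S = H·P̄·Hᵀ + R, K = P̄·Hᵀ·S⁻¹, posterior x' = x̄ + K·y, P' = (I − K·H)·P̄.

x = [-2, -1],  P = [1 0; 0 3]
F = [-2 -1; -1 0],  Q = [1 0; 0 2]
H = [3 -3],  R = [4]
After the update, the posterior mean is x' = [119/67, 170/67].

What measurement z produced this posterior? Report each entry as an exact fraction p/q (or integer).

x̄ = F·x = [5, 2]
P̄ = F·P·Fᵀ + Q = [8 2; 2 3]
S = H·P̄·Hᵀ + R = [67]
K = P̄·Hᵀ·S⁻¹ = [18/67; -3/67]
x' − x̄ = [-216/67, 36/67] = K·y
y = (KᵀK)⁻¹·Kᵀ·(x' − x̄) = [-12]
z = y + H·x̄ = [-12] + [9] = [-3]

z = [-3]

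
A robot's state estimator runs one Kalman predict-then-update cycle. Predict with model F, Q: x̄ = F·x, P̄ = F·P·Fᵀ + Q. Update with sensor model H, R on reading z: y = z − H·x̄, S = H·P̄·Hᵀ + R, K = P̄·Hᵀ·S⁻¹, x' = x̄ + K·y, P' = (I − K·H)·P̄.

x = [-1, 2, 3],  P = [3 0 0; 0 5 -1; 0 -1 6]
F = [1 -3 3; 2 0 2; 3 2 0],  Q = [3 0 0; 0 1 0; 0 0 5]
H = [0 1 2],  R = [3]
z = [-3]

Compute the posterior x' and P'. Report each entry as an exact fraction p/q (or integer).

x̄ = F·x = [2, 4, 1]
P̄ = F·P·Fᵀ + Q = [123 48 -27; 48 37 14; -27 14 52]
y = z − H·x̄ = [-9]
S = H·P̄·Hᵀ + R = [304]
K = P̄·Hᵀ·S⁻¹ = [-3/152; 65/304; 59/152]
x' = x̄ + K·y = [331/152, 631/304, -379/152]
P' = (I − K·H)·P̄ = [9339/76 7491/152 -1875/76; 7491/152 7023/304 -1707/152; -1875/76 -1707/152 471/76]

x' = [331/152, 631/304, -379/152]
P' = [9339/76 7491/152 -1875/76; 7491/152 7023/304 -1707/152; -1875/76 -1707/152 471/76]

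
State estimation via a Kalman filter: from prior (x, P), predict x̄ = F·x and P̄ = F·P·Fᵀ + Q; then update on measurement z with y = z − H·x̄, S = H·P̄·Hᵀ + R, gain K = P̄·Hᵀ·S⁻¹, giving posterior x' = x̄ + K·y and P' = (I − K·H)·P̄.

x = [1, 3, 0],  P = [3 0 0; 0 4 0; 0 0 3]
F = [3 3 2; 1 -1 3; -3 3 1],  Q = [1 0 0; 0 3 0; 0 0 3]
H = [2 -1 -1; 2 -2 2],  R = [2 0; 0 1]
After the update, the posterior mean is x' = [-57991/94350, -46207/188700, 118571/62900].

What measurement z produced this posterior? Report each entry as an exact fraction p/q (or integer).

x̄ = F·x = [12, -2, 6]
P̄ = F·P·Fᵀ + Q = [76 15 15; 15 37 -12; 15 -12 69]
S = H·P̄·Hᵀ + R = [268 180; 180 825]
K = P̄·Hᵀ·S⁻¹ = [2443/6290 4694/47175; 1091/12580 -4781/47175; -3789/12580 4693/15725]
x' − x̄ = [-1190191/94350, 331193/188700, -258829/62900] = K·y
y = (KᵀK)⁻¹·Kᵀ·(x' − x̄) = [-23, -37]
z = y + H·x̄ = [-23, -37] + [20, 40] = [-3, 3]

z = [-3, 3]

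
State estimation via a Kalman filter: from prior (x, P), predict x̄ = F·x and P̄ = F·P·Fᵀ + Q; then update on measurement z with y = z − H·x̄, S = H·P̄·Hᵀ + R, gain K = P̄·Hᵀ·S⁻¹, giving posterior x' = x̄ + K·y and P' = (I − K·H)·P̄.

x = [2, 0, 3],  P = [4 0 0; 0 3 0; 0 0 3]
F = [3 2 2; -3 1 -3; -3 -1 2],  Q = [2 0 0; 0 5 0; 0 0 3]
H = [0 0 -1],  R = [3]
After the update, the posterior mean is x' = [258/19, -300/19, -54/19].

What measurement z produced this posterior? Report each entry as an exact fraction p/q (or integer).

x̄ = F·x = [12, -15, 0]
P̄ = F·P·Fᵀ + Q = [62 -48 -30; -48 71 15; -30 15 54]
S = H·P̄·Hᵀ + R = [57]
K = P̄·Hᵀ·S⁻¹ = [10/19; -5/19; -18/19]
x' − x̄ = [30/19, -15/19, -54/19] = K·y
y = (KᵀK)⁻¹·Kᵀ·(x' − x̄) = [3]
z = y + H·x̄ = [3] + [0] = [3]

z = [3]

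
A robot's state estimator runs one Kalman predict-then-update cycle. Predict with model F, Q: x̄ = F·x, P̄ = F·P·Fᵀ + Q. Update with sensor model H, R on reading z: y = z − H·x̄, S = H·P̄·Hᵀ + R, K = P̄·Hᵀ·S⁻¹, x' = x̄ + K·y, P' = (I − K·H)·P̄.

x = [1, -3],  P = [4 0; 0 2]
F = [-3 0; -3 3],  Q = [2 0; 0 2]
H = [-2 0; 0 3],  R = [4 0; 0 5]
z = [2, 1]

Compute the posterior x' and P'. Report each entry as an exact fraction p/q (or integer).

x̄ = F·x = [-3, -12]
P̄ = F·P·Fᵀ + Q = [38 36; 36 56]
y = z − H·x̄ = [-4, 37]
S = H·P̄·Hᵀ + R = [156 -216; -216 509]
K = P̄·Hᵀ·S⁻¹ = [-3839/8187 36/2729; -30/2729 888/2729]
x' = x̄ + K·y = [-5209/8187, 228/2729]
P' = (I − K·H)·P̄ = [7678/8187 60/2729; 60/2729 1480/2729]

x' = [-5209/8187, 228/2729]
P' = [7678/8187 60/2729; 60/2729 1480/2729]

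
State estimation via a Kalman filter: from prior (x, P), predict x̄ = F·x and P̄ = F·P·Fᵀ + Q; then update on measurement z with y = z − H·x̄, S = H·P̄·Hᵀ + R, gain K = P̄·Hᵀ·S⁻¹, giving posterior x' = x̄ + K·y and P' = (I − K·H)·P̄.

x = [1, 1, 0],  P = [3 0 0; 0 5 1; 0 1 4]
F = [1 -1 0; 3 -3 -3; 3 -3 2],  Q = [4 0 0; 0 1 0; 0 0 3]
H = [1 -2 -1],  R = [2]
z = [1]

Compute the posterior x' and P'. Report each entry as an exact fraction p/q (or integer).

x' = [-64/653, -278/653, -159/653]
P' = [3740/653 -161/653 4190/653; -161/653 5647/653 -10899/653; 4190/653 -10899/653 26306/653]

x̄ = F·x = [0, 0, 0]
P̄ = F·P·Fᵀ + Q = [12 27 22; 27 127 51; 22 51 79]
y = z − H·x̄ = [1]
S = H·P̄·Hᵀ + R = [653]
K = P̄·Hᵀ·S⁻¹ = [-64/653; -278/653; -159/653]
x' = x̄ + K·y = [-64/653, -278/653, -159/653]
P' = (I − K·H)·P̄ = [3740/653 -161/653 4190/653; -161/653 5647/653 -10899/653; 4190/653 -10899/653 26306/653]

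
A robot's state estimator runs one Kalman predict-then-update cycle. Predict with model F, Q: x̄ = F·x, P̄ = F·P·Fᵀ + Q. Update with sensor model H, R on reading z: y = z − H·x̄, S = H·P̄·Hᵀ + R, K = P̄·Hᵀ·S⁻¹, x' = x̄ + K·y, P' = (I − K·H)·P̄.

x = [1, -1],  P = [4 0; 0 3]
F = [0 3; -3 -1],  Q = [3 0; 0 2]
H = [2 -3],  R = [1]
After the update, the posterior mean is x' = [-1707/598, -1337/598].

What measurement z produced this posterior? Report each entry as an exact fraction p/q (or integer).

z = [1]

x̄ = F·x = [-3, -2]
P̄ = F·P·Fᵀ + Q = [30 -9; -9 41]
S = H·P̄·Hᵀ + R = [598]
K = P̄·Hᵀ·S⁻¹ = [87/598; -141/598]
x' − x̄ = [87/598, -141/598] = K·y
y = (KᵀK)⁻¹·Kᵀ·(x' − x̄) = [1]
z = y + H·x̄ = [1] + [0] = [1]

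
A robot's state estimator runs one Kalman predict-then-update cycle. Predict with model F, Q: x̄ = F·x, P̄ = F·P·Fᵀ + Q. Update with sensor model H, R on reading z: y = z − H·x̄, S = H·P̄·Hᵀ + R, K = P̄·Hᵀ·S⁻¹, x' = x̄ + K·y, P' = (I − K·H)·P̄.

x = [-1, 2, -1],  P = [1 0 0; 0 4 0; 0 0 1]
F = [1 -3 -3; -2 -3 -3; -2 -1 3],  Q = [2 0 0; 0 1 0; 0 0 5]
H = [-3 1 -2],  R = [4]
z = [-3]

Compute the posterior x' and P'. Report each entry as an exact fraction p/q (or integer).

x̄ = F·x = [-4, -1, -3]
P̄ = F·P·Fᵀ + Q = [48 43 1; 43 50 7; 1 7 22]
y = z − H·x̄ = [-20]
S = H·P̄·Hᵀ + R = [300]
K = P̄·Hᵀ·S⁻¹ = [-103/300; -31/100; -2/15]
x' = x̄ + K·y = [43/15, 26/5, -1/3]
P' = (I − K·H)·P̄ = [3791/300 1107/100 -191/15; 1107/100 2117/100 -27/5; -191/15 -27/5 50/3]

x' = [43/15, 26/5, -1/3]
P' = [3791/300 1107/100 -191/15; 1107/100 2117/100 -27/5; -191/15 -27/5 50/3]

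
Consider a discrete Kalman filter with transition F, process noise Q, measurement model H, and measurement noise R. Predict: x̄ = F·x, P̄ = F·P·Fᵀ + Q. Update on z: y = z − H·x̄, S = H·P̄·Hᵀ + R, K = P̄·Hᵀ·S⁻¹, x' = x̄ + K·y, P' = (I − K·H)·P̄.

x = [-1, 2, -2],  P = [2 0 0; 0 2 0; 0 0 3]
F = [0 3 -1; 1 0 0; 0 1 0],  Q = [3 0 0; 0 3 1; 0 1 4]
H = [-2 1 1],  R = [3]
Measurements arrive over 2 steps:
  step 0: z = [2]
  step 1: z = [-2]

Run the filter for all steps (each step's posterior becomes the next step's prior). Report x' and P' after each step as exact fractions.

step 0: x' = [-5/44, 7/44, 91/88], P' = [87/22 63/22 159/44; 63/22 101/22 59/44; 159/44 59/44 503/88]
step 1: x' = [12401/10964, -743/5482, 2597/5482], P' = [70407/10964 29815/5482 31805/5482; 29815/5482 19046/2741 10826/2741; 31805/5482 10826/2741 20160/2741]

step 0: x̄ = F·x = [8, -1, 2]
step 0: P̄ = F·P·Fᵀ + Q = [24 0 6; 0 5 1; 6 1 6]
step 0: y = z − H·x̄ = [17]
step 0: S = H·P̄·Hᵀ + R = [88]
step 0: K = P̄·Hᵀ·S⁻¹ = [-21/44; 3/44; -5/88]
step 0: x' = x̄ + K·y = [-5/44, 7/44, 91/88]
step 0: P' = (I − K·H)·P̄ = [87/22 63/22 159/44; 63/22 101/22 59/44; 159/44 59/44 503/88]
step 1: x̄ = F·x = [-49/88, -5/44, 7/44]
step 1: P̄ = F·P·Fᵀ + Q = [3695/88 219/44 547/44; 219/44 153/22 85/22; 547/44 85/22 189/22]
step 1: y = z − H·x̄ = [-139/44]
step 1: S = H·P̄·Hᵀ + R = [2741/22]
step 1: K = P̄·Hᵀ·S⁻¹ = [-2929/5482; 19/2741; -273/2741]
step 1: x' = x̄ + K·y = [12401/10964, -743/5482, 2597/5482]
step 1: P' = (I − K·H)·P̄ = [70407/10964 29815/5482 31805/5482; 29815/5482 19046/2741 10826/2741; 31805/5482 10826/2741 20160/2741]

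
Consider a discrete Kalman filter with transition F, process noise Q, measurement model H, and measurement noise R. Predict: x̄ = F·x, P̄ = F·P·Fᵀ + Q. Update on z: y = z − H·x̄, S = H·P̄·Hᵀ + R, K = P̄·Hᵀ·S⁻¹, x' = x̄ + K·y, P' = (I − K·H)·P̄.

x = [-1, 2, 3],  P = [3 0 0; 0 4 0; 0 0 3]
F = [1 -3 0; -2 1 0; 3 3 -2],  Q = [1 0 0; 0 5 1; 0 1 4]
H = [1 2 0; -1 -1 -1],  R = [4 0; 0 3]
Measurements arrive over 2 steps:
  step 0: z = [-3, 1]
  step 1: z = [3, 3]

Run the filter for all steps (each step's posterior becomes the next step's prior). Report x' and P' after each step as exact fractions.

step 0: x' = [-18017/2327, 444/179, 9186/2327], P' = [91352/2327 -3494/179 -46662/2327; -3494/179 1903/179 1615/179; -46662/2327 1615/179 32564/2327]
step 1: x' = [17419195/12141052, 20862217/24282104, -65398401/12141052], P' = [174269497/6070526 -187898265/12141052 -73546765/6070526; -187898265/12141052 224483265/24282104 68052825/12141052; -73546765/6070526 68052825/12141052 27024308/3035263]

step 0: x̄ = F·x = [-7, 4, -3]
step 0: P̄ = F·P·Fᵀ + Q = [40 -18 -27; -18 21 -5; -27 -5 79]
step 0: y = z − H·x̄ = [-4, -5]
step 0: S = H·P̄·Hᵀ + R = [56 9; 9 43]
step 0: K = P̄·Hᵀ·S⁻¹ = [127/2327 244/2327; 78/179 -8/179; -1168/2327 -2299/2327]
step 0: x' = x̄ + K·y = [-18017/2327, 444/179, 9186/2327]
step 0: P' = (I − K·H)·P̄ = [91352/2327 -3494/179 -46662/2327; -3494/179 1903/179 1615/179; -46662/2327 1615/179 32564/2327]
step 1: x̄ = F·x = [-35333/2327, 41806/2327, -4239/179]
step 1: P̄ = F·P·Fᵀ + Q = [588862/2327 -574875/2327 41787/179; -574875/2327 583470/2327 -43380/179; 41787/179 -43380/179 51907/179]
step 1: y = z − H·x̄ = [-41298/2327, -41653/2327]
step 1: S = H·P̄·Hᵀ + R = [632550/2327 553472/2327; 553472/2327 662936/2327]
step 1: K = P̄·Hᵀ·S⁻¹ = [-1703596/3035263 -4515733/12141052; 4573125/6070526 5069205/24282104; -1373485/6070526 -9685509/12141052]
step 1: x' = x̄ + K·y = [17419195/12141052, 20862217/24282104, -65398401/12141052]
step 1: P' = (I − K·H)·P̄ = [174269497/6070526 -187898265/12141052 -73546765/6070526; -187898265/12141052 224483265/24282104 68052825/12141052; -73546765/6070526 68052825/12141052 27024308/3035263]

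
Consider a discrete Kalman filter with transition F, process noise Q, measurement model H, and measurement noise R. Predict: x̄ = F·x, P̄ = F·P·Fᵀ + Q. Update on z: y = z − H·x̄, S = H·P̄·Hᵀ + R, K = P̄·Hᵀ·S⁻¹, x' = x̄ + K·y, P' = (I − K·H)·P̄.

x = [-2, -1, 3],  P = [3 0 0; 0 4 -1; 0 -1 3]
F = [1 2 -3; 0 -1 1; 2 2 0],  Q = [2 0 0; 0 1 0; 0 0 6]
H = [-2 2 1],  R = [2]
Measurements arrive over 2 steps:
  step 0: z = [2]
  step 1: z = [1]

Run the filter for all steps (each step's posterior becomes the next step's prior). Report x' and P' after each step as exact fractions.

step 0: x' = [-13/5, -11/85, -237/85], P' = [28/5 -2/5 56/5; -2/5 121/85 -283/85; 56/5 -283/85 2449/85]
step 1: x' = [-97604/44621, 32101/89242, -367313/89242], P' = [197719/44621 -19154/44621 403618/44621; -19154/44621 46920/44621 -120327/44621; 403618/44621 -120327/44621 1053149/44621]

step 0: x̄ = F·x = [-13, 4, -6]
step 0: P̄ = F·P·Fᵀ + Q = [60 -22 28; -22 10 -10; 28 -10 34]
step 0: y = z − H·x̄ = [-26]
step 0: S = H·P̄·Hᵀ + R = [340]
step 0: K = P̄·Hᵀ·S⁻¹ = [-2/5; 27/170; -21/170]
step 0: x' = x̄ + K·y = [-13/5, -11/85, -237/85]
step 0: P' = (I − K·H)·P̄ = [28/5 -2/5 56/5; -2/5 121/85 -283/85; 56/5 -283/85 2449/85]
step 1: x̄ = F·x = [468/85, -226/85, -464/85]
step 1: P̄ = F·P·Fᵀ + Q = [20719/85 -8018/85 -2782/85; -8018/85 3221/85 1164/85; -2782/85 1164/85 2626/85]
step 1: y = z − H·x̄ = [1937/85]
step 1: S = H·P̄·Hᵀ + R = [178484/85]
step 1: K = P̄·Hᵀ·S⁻¹ = [-15064/44621; 11821/89242; 5259/89242]
step 1: x' = x̄ + K·y = [-97604/44621, 32101/89242, -367313/89242]
step 1: P' = (I − K·H)·P̄ = [197719/44621 -19154/44621 403618/44621; -19154/44621 46920/44621 -120327/44621; 403618/44621 -120327/44621 1053149/44621]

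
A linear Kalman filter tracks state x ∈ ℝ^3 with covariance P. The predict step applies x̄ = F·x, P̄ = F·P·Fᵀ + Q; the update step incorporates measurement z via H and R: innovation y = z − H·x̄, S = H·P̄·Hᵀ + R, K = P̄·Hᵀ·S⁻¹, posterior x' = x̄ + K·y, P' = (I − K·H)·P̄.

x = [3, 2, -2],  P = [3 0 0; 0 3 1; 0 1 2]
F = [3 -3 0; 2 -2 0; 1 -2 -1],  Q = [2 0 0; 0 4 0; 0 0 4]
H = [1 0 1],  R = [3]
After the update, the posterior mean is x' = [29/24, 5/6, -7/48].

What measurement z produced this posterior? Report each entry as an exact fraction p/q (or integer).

x̄ = F·x = [3, 2, 1]
P̄ = F·P·Fᵀ + Q = [56 36 30; 36 28 20; 30 20 25]
S = H·P̄·Hᵀ + R = [144]
K = P̄·Hᵀ·S⁻¹ = [43/72; 7/18; 55/144]
x' − x̄ = [-43/24, -7/6, -55/48] = K·y
y = (KᵀK)⁻¹·Kᵀ·(x' − x̄) = [-3]
z = y + H·x̄ = [-3] + [4] = [1]

z = [1]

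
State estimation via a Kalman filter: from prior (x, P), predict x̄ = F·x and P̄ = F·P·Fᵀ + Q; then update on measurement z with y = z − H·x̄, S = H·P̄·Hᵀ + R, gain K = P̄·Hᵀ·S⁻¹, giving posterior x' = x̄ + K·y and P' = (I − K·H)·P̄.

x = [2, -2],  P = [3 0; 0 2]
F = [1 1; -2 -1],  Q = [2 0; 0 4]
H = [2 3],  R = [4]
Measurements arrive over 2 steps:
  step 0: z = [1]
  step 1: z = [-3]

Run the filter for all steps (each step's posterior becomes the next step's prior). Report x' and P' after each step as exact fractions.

step 0: x' = [-5/7, 5/7], P' = [293/49 -202/49; -202/49 160/49]
step 1: x' = [81/698, -355/349], P' = [4107/1396 -695/349; -695/349 620/349]

step 0: x̄ = F·x = [0, -2]
step 0: P̄ = F·P·Fᵀ + Q = [7 -8; -8 18]
step 0: y = z − H·x̄ = [7]
step 0: S = H·P̄·Hᵀ + R = [98]
step 0: K = P̄·Hᵀ·S⁻¹ = [-5/49; 19/49]
step 0: x' = x̄ + K·y = [-5/7, 5/7]
step 0: P' = (I − K·H)·P̄ = [293/49 -202/49; -202/49 160/49]
step 1: x̄ = F·x = [0, 5/7]
step 1: P̄ = F·P·Fᵀ + Q = [3 -20/7; -20/7 720/49]
step 1: y = z − H·x̄ = [-36/7]
step 1: S = H·P̄·Hᵀ + R = [5584/49]
step 1: K = P̄·Hᵀ·S⁻¹ = [-63/2792; 235/698]
step 1: x' = x̄ + K·y = [81/698, -355/349]
step 1: P' = (I − K·H)·P̄ = [4107/1396 -695/349; -695/349 620/349]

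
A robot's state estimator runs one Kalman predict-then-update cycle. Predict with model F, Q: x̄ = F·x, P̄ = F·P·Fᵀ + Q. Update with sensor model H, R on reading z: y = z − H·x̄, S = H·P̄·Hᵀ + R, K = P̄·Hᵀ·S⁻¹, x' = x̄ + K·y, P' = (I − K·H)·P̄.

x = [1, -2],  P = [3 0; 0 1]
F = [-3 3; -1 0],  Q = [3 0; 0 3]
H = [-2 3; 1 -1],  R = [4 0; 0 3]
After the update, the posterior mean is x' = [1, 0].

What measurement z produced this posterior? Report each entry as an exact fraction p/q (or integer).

z = [-2, 2]

x̄ = F·x = [-9, -1]
P̄ = F·P·Fᵀ + Q = [39 9; 9 6]
S = H·P̄·Hᵀ + R = [106 -51; -51 30]
K = P̄·Hᵀ·S⁻¹ = [0 1; 51/193 106/193]
x' − x̄ = [10, 1] = K·y
y = (KᵀK)⁻¹·Kᵀ·(x' − x̄) = [-17, 10]
z = y + H·x̄ = [-17, 10] + [15, -8] = [-2, 2]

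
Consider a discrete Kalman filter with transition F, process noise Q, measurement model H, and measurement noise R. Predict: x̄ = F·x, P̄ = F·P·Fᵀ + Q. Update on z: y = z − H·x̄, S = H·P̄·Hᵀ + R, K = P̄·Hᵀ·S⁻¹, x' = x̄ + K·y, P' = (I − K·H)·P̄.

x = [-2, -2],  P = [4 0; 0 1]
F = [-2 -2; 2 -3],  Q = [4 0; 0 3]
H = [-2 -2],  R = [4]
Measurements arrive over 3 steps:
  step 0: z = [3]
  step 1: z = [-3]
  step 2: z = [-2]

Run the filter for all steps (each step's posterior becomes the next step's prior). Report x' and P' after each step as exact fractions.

step 0: x' = [103/33, -47/11], P' = [596/33 -194/11; -194/11 200/11]
step 1: x' = [2413/1272, -1201/3392], P' = [1222/159 -1625/212; -1625/212 43973/5088]
step 2: x' = [-10715968/3420087, 28295627/6840174], P' = [24435196/3420087 -24224950/3420087; -24224950/3420087 27419527/3420087]

step 0: x̄ = F·x = [8, 2]
step 0: P̄ = F·P·Fᵀ + Q = [24 -10; -10 28]
step 0: y = z − H·x̄ = [23]
step 0: S = H·P̄·Hᵀ + R = [132]
step 0: K = P̄·Hᵀ·S⁻¹ = [-7/33; -3/11]
step 0: x' = x̄ + K·y = [103/33, -47/11]
step 0: P' = (I − K·H)·P̄ = [596/33 -194/11; -194/11 200/11]
step 1: x̄ = F·x = [76/33, 629/33]
step 1: P̄ = F·P·Fᵀ + Q = [260/33 52/33; 52/33 14867/33]
step 1: y = z − H·x̄ = [437/11]
step 1: S = H·P̄·Hᵀ + R = [20352/11]
step 1: K = P̄·Hᵀ·S⁻¹ = [-13/1272; -4973/10176]
step 1: x' = x̄ + K·y = [2413/1272, -1201/3392]
step 1: P' = (I − K·H)·P̄ = [1222/159 -1625/212; -1625/212 43973/5088]
step 2: x̄ = F·x = [-15701/5088, 49417/10176]
step 2: P̄ = F·P·Fᵀ + Q = [10165/1272 14711/2544; 14711/2544 1035437/5088]
step 2: y = z − H·x̄ = [2613/1696]
step 2: S = H·P̄·Hᵀ + R = [1140029/1272]
step 2: K = P̄·Hᵀ·S⁻¹ = [-35041/1140029; -1064859/2280058]
step 2: x' = x̄ + K·y = [-10715968/3420087, 28295627/6840174]
step 2: P' = (I − K·H)·P̄ = [24435196/3420087 -24224950/3420087; -24224950/3420087 27419527/3420087]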